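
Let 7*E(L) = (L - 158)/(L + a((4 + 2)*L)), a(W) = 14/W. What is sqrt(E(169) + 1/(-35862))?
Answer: 2*sqrt(553895758544835)/488888715 ≈ 0.096280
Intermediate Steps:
E(L) = (-158 + L)/(7*(L + 7/(3*L))) (E(L) = ((L - 158)/(L + 14/(((4 + 2)*L))))/7 = ((-158 + L)/(L + 14/((6*L))))/7 = ((-158 + L)/(L + 14*(1/(6*L))))/7 = ((-158 + L)/(L + 7/(3*L)))/7 = (-158 + L)/(7*(L + 7/(3*L))))
sqrt(E(169) + 1/(-35862)) = sqrt((3/7)*169*(-158 + 169)/(7 + 3*169**2) + 1/(-35862)) = sqrt((3/7)*169*11/(7 + 3*28561) - 1/35862) = sqrt((3/7)*169*11/(7 + 85683) - 1/35862) = sqrt((3/7)*169*11/85690 - 1/35862) = sqrt((3/7)*169*(1/85690)*11 - 1/35862) = sqrt(507/54530 - 1/35862) = sqrt(4531876/488888715) = 2*sqrt(553895758544835)/488888715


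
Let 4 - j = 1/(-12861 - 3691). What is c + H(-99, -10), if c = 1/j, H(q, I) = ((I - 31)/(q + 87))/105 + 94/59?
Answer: 9232429211/4921977060 ≈ 1.8758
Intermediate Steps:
H(q, I) = 94/59 + (-31 + I)/(105*(87 + q)) (H(q, I) = ((-31 + I)/(87 + q))*(1/105) + 94*(1/59) = ((-31 + I)/(87 + q))*(1/105) + 94/59 = (-31 + I)/(105*(87 + q)) + 94/59 = 94/59 + (-31 + I)/(105*(87 + q)))
j = 66209/16552 (j = 4 - 1/(-12861 - 3691) = 4 - 1/(-16552) = 4 - 1*(-1/16552) = 4 + 1/16552 = 66209/16552 ≈ 4.0001)
c = 16552/66209 (c = 1/(66209/16552) = 16552/66209 ≈ 0.25000)
c + H(-99, -10) = 16552/66209 + (856861 + 59*(-10) + 9870*(-99))/(6195*(87 - 99)) = 16552/66209 + (1/6195)*(856861 - 590 - 977130)/(-12) = 16552/66209 + (1/6195)*(-1/12)*(-120859) = 16552/66209 + 120859/74340 = 9232429211/4921977060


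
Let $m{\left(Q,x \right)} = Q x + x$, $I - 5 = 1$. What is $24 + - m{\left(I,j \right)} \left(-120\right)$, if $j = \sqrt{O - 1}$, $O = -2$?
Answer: $24 + 840 i \sqrt{3} \approx 24.0 + 1454.9 i$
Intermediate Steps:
$I = 6$ ($I = 5 + 1 = 6$)
$j = i \sqrt{3}$ ($j = \sqrt{-2 - 1} = \sqrt{-3} = i \sqrt{3} \approx 1.732 i$)
$m{\left(Q,x \right)} = x + Q x$
$24 + - m{\left(I,j \right)} \left(-120\right) = 24 + - i \sqrt{3} \left(1 + 6\right) \left(-120\right) = 24 + - i \sqrt{3} \cdot 7 \left(-120\right) = 24 + - 7 i \sqrt{3} \left(-120\right) = 24 + 840 i \sqrt{3}$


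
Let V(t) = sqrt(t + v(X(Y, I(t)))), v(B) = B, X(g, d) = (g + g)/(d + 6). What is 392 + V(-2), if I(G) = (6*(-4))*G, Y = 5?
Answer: 392 + 7*I*sqrt(3)/9 ≈ 392.0 + 1.3472*I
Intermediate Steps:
I(G) = -24*G
X(g, d) = 2*g/(6 + d) (X(g, d) = (2*g)/(6 + d) = 2*g/(6 + d))
V(t) = sqrt(t + 10/(6 - 24*t)) (V(t) = sqrt(t + 2*5/(6 - 24*t)) = sqrt(t + 10/(6 - 24*t)))
392 + V(-2) = 392 + sqrt(-2 - 10/(-6 + 24*(-2))) = 392 + sqrt(-2 - 10/(-6 - 48)) = 392 + sqrt(-2 - 10/(-54)) = 392 + sqrt(-2 - 10*(-1/54)) = 392 + sqrt(-2 + 5/27) = 392 + sqrt(-49/27) = 392 + 7*I*sqrt(3)/9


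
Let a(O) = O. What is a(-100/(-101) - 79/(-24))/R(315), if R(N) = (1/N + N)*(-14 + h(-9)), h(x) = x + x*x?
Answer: 1089795/4650127264 ≈ 0.00023436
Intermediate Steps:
h(x) = x + x**2
R(N) = 58*N + 58/N (R(N) = (1/N + N)*(-14 - 9*(1 - 9)) = (N + 1/N)*(-14 - 9*(-8)) = (N + 1/N)*(-14 + 72) = (N + 1/N)*58 = 58*N + 58/N)
a(-100/(-101) - 79/(-24))/R(315) = (-100/(-101) - 79/(-24))/(58*315 + 58/315) = (-100*(-1/101) - 79*(-1/24))/(18270 + 58*(1/315)) = (100/101 + 79/24)/(18270 + 58/315) = 10379/(2424*(5755108/315)) = (10379/2424)*(315/5755108) = 1089795/4650127264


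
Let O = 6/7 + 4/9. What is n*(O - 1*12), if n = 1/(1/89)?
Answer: -59986/63 ≈ -952.16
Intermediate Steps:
O = 82/63 (O = 6*(⅐) + 4*(⅑) = 6/7 + 4/9 = 82/63 ≈ 1.3016)
n = 89 (n = 1/(1/89) = 89)
n*(O - 1*12) = 89*(82/63 - 1*12) = 89*(82/63 - 12) = 89*(-674/63) = -59986/63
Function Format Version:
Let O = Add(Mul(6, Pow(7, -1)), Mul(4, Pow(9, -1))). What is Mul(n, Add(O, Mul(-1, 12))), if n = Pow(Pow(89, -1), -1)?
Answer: Rational(-59986, 63) ≈ -952.16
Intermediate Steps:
O = Rational(82, 63) (O = Add(Mul(6, Rational(1, 7)), Mul(4, Rational(1, 9))) = Add(Rational(6, 7), Rational(4, 9)) = Rational(82, 63) ≈ 1.3016)
n = 89 (n = Pow(Rational(1, 89), -1) = 89)
Mul(n, Add(O, Mul(-1, 12))) = Mul(89, Add(Rational(82, 63), Mul(-1, 12))) = Mul(89, Add(Rational(82, 63), -12)) = Mul(89, Rational(-674, 63)) = Rational(-59986, 63)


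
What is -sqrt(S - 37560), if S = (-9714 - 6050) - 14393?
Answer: -I*sqrt(67717) ≈ -260.23*I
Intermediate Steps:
S = -30157 (S = -15764 - 14393 = -30157)
-sqrt(S - 37560) = -sqrt(-30157 - 37560) = -sqrt(-67717) = -I*sqrt(67717)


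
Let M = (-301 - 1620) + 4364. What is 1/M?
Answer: 1/2443 ≈ 0.00040933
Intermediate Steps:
M = 2443 (M = -1921 + 4364 = 2443)
1/M = 1/2443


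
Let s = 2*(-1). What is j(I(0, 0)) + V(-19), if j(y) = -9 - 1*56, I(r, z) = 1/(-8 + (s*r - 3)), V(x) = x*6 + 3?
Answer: -176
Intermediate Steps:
V(x) = 3 + 6*x (V(x) = 6*x + 3 = 3 + 6*x)
s = -2
I(r, z) = 1/(-11 - 2*r) (I(r, z) = 1/(-8 + (-2*r - 3)) = 1/(-8 + (-3 - 2*r)) = 1/(-11 - 2*r))
j(y) = -65 (j(y) = -9 - 56 = -65)
j(I(0, 0)) + V(-19) = -65 + (3 + 6*(-19)) = -65 + (3 - 114) = -65 - 111 = -176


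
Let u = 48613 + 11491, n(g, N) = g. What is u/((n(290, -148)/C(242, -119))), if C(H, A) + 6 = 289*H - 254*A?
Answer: 3009948216/145 ≈ 2.0758e+7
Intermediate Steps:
C(H, A) = -6 - 254*A + 289*H (C(H, A) = -6 + (289*H - 254*A) = -6 + (-254*A + 289*H) = -6 - 254*A + 289*H)
u = 60104
u/((n(290, -148)/C(242, -119))) = 60104/((290/(-6 - 254*(-119) + 289*242))) = 60104/((290/(-6 + 30226 + 69938))) = 60104/((290/100158)) = 60104/((290*(1/100158))) = 60104/(145/50079) = 60104*(50079/145) = 3009948216/145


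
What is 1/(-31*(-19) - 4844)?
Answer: -1/4255 ≈ -0.00023502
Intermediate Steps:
1/(-31*(-19) - 4844) = 1/(589 - 4844) = 1/(-4255) = -1/4255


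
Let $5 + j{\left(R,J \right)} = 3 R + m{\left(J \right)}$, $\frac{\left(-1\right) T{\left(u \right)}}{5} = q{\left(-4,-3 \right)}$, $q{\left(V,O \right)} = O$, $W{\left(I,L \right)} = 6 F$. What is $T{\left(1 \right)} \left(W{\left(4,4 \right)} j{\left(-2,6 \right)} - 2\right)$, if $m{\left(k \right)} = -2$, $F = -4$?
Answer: $4650$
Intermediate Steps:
$W{\left(I,L \right)} = -24$ ($W{\left(I,L \right)} = 6 \left(-4\right) = -24$)
$T{\left(u \right)} = 15$ ($T{\left(u \right)} = \left(-5\right) \left(-3\right) = 15$)
$j{\left(R,J \right)} = -7 + 3 R$ ($j{\left(R,J \right)} = -5 + \left(3 R - 2\right) = -5 + \left(-2 + 3 R\right) = -7 + 3 R$)
$T{\left(1 \right)} \left(W{\left(4,4 \right)} j{\left(-2,6 \right)} - 2\right) = 15 \left(- 24 \left(-7 + 3 \left(-2\right)\right) - 2\right) = 15 \left(- 24 \left(-7 - 6\right) - 2\right) = 15 \left(\left(-24\right) \left(-13\right) - 2\right) = 15 \left(312 - 2\right) = 15 \cdot 310 = 4650$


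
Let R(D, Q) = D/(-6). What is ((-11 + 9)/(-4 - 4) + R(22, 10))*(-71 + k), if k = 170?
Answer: -1353/4 ≈ -338.25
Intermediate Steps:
R(D, Q) = -D/6 (R(D, Q) = D*(-⅙) = -D/6)
((-11 + 9)/(-4 - 4) + R(22, 10))*(-71 + k) = ((-11 + 9)/(-4 - 4) - ⅙*22)*(-71 + 170) = (-2/(-8) - 11/3)*99 = (-⅛*(-2) - 11/3)*99 = (¼ - 11/3)*99 = -41/12*99 = -1353/4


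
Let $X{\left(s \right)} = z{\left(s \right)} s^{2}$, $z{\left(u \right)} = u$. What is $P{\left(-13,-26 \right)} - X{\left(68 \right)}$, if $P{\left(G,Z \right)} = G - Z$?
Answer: $-314419$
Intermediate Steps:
$X{\left(s \right)} = s^{3}$ ($X{\left(s \right)} = s s^{2} = s^{3}$)
$P{\left(-13,-26 \right)} - X{\left(68 \right)} = \left(-13 - -26\right) - 68^{3} = \left(-13 + 26\right) - 314432 = 13 - 314432 = -314419$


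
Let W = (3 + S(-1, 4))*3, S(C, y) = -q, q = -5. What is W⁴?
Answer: 331776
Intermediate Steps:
S(C, y) = 5 (S(C, y) = -1*(-5) = 5)
W = 24 (W = (3 + 5)*3 = 8*3 = 24)
W⁴ = 24⁴ = 331776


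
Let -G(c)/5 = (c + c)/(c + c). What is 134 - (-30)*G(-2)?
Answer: -16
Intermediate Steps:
G(c) = -5 (G(c) = -5*(c + c)/(c + c) = -5*2*c/(2*c) = -5*2*c*1/(2*c) = -5*1 = -5)
134 - (-30)*G(-2) = 134 - (-30)*(-5) = 134 - 6*25 = 134 - 150 = -16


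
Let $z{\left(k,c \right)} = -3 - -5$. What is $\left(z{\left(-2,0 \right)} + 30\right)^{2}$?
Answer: $1024$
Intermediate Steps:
$z{\left(k,c \right)} = 2$ ($z{\left(k,c \right)} = -3 + 5 = 2$)
$\left(z{\left(-2,0 \right)} + 30\right)^{2} = \left(2 + 30\right)^{2} = 32^{2} = 1024$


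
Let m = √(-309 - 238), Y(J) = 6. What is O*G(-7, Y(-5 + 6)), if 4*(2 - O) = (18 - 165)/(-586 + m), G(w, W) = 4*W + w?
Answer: 22655917/687886 - 2499*I*√547/1375772 ≈ 32.936 - 0.042483*I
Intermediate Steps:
m = I*√547 (m = √(-547) = I*√547 ≈ 23.388*I)
G(w, W) = w + 4*W
O = 2 + 147/(4*(-586 + I*√547)) (O = 2 - (18 - 165)/(4*(-586 + I*√547)) = 2 - (-147)/(4*(-586 + I*√547)) = 2 + 147/(4*(-586 + I*√547)) ≈ 1.9374 - 0.002499*I)
O*G(-7, Y(-5 + 6)) = (1332701/687886 - 147*I*√547/1375772)*(-7 + 4*6) = (1332701/687886 - 147*I*√547/1375772)*(-7 + 24) = (1332701/687886 - 147*I*√547/1375772)*17 = 22655917/687886 - 2499*I*√547/1375772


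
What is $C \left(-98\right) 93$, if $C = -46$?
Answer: $419244$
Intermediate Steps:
$C \left(-98\right) 93 = \left(-46\right) \left(-98\right) 93 = 4508 \cdot 93 = 419244$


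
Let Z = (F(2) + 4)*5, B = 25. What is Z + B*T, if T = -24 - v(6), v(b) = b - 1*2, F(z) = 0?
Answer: -680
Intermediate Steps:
v(b) = -2 + b (v(b) = b - 2 = -2 + b)
T = -28 (T = -24 - (-2 + 6) = -24 - 1*4 = -24 - 4 = -28)
Z = 20 (Z = (0 + 4)*5 = 4*5 = 20)
Z + B*T = 20 + 25*(-28) = 20 - 700 = -680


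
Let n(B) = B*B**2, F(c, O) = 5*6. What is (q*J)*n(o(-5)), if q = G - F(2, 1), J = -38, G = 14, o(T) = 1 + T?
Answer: -38912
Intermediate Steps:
F(c, O) = 30
q = -16 (q = 14 - 1*30 = 14 - 30 = -16)
n(B) = B**3
(q*J)*n(o(-5)) = (-16*(-38))*(1 - 5)**3 = 608*(-4)**3 = 608*(-64) = -38912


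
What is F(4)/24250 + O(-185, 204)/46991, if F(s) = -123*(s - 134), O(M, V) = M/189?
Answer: 14200748476/21537150075 ≈ 0.65936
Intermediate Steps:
O(M, V) = M/189 (O(M, V) = M*(1/189) = M/189)
F(s) = 16482 - 123*s (F(s) = -123*(-134 + s) = 16482 - 123*s)
F(4)/24250 + O(-185, 204)/46991 = (16482 - 123*4)/24250 + ((1/189)*(-185))/46991 = (16482 - 492)*(1/24250) - 185/189*1/46991 = 15990*(1/24250) - 185/8881299 = 1599/2425 - 185/8881299 = 14200748476/21537150075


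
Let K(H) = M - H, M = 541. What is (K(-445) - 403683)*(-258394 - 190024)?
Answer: 180576583346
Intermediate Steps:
K(H) = 541 - H
(K(-445) - 403683)*(-258394 - 190024) = ((541 - 1*(-445)) - 403683)*(-258394 - 190024) = ((541 + 445) - 403683)*(-448418) = (986 - 403683)*(-448418) = -402697*(-448418) = 180576583346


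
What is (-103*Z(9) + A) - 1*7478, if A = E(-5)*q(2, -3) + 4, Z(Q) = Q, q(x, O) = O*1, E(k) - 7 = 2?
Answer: -8428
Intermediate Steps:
E(k) = 9 (E(k) = 7 + 2 = 9)
q(x, O) = O
A = -23 (A = 9*(-3) + 4 = -27 + 4 = -23)
(-103*Z(9) + A) - 1*7478 = (-103*9 - 23) - 1*7478 = (-927 - 23) - 7478 = -950 - 7478 = -8428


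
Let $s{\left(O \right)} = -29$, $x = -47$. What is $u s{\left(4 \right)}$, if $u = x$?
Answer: $1363$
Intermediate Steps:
$u = -47$
$u s{\left(4 \right)} = \left(-47\right) \left(-29\right) = 1363$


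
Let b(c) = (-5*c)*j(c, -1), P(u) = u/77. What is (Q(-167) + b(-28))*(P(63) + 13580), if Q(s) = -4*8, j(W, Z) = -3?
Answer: -67523828/11 ≈ -6.1385e+6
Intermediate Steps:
P(u) = u/77 (P(u) = u*(1/77) = u/77)
Q(s) = -32
b(c) = 15*c (b(c) = -5*c*(-3) = 15*c)
(Q(-167) + b(-28))*(P(63) + 13580) = (-32 + 15*(-28))*((1/77)*63 + 13580) = (-32 - 420)*(9/11 + 13580) = -452*149389/11 = -67523828/11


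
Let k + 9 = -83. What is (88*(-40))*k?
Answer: 323840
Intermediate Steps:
k = -92 (k = -9 - 83 = -92)
(88*(-40))*k = (88*(-40))*(-92) = -3520*(-92) = 323840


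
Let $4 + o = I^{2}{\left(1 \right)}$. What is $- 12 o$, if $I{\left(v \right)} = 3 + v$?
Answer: $-144$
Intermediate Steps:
$o = 12$ ($o = -4 + \left(3 + 1\right)^{2} = -4 + 4^{2} = -4 + 16 = 12$)
$- 12 o = \left(-12\right) 12 = -144$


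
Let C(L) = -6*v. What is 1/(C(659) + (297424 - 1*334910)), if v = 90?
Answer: -1/38026 ≈ -2.6298e-5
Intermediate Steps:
C(L) = -540 (C(L) = -6*90 = -540)
1/(C(659) + (297424 - 1*334910)) = 1/(-540 + (297424 - 1*334910)) = 1/(-540 + (297424 - 334910)) = 1/(-540 - 37486) = 1/(-38026) = -1/38026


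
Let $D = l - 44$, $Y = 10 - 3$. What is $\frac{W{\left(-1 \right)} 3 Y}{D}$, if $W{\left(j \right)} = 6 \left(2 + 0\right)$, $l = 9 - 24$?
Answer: $- \frac{252}{59} \approx -4.2712$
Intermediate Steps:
$l = -15$
$W{\left(j \right)} = 12$ ($W{\left(j \right)} = 6 \cdot 2 = 12$)
$Y = 7$ ($Y = 10 - 3 = 7$)
$D = -59$ ($D = -15 - 44 = -59$)
$\frac{W{\left(-1 \right)} 3 Y}{D} = \frac{12 \cdot 3 \cdot 7}{-59} = 36 \cdot 7 \left(- \frac{1}{59}\right) = 252 \left(- \frac{1}{59}\right) = - \frac{252}{59}$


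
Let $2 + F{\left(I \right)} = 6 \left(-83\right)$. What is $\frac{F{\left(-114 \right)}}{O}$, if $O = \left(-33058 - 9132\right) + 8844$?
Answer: $\frac{250}{16673} \approx 0.014994$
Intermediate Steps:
$F{\left(I \right)} = -500$ ($F{\left(I \right)} = -2 + 6 \left(-83\right) = -2 - 498 = -500$)
$O = -33346$ ($O = -42190 + 8844 = -33346$)
$\frac{F{\left(-114 \right)}}{O} = - \frac{500}{-33346} = \left(-500\right) \left(- \frac{1}{33346}\right) = \frac{250}{16673}$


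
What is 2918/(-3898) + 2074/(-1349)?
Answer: -6010417/2629201 ≈ -2.2860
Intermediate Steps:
2918/(-3898) + 2074/(-1349) = 2918*(-1/3898) + 2074*(-1/1349) = -1459/1949 - 2074/1349 = -6010417/2629201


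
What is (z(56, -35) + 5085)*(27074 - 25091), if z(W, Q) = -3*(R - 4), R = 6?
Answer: 10071657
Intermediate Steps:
z(W, Q) = -6 (z(W, Q) = -3*(6 - 4) = -3*2 = -6)
(z(56, -35) + 5085)*(27074 - 25091) = (-6 + 5085)*(27074 - 25091) = 5079*1983 = 10071657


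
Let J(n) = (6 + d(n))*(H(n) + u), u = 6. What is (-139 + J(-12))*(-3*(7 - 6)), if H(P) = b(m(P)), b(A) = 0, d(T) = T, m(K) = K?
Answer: 525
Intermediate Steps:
H(P) = 0
J(n) = 36 + 6*n (J(n) = (6 + n)*(0 + 6) = (6 + n)*6 = 36 + 6*n)
(-139 + J(-12))*(-3*(7 - 6)) = (-139 + (36 + 6*(-12)))*(-3*(7 - 6)) = (-139 + (36 - 72))*(-3*1) = (-139 - 36)*(-3) = -175*(-3) = 525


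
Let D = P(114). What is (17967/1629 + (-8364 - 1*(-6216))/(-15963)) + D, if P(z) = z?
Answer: 361636799/2889303 ≈ 125.16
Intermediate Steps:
D = 114
(17967/1629 + (-8364 - 1*(-6216))/(-15963)) + D = (17967/1629 + (-8364 - 1*(-6216))/(-15963)) + 114 = (17967*(1/1629) + (-8364 + 6216)*(-1/15963)) + 114 = (5989/543 - 2148*(-1/15963)) + 114 = (5989/543 + 716/5321) + 114 = 32256257/2889303 + 114 = 361636799/2889303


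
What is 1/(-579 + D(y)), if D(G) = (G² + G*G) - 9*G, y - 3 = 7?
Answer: -1/469 ≈ -0.0021322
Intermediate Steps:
y = 10 (y = 3 + 7 = 10)
D(G) = -9*G + 2*G² (D(G) = (G² + G²) - 9*G = 2*G² - 9*G = -9*G + 2*G²)
1/(-579 + D(y)) = 1/(-579 + 10*(-9 + 2*10)) = 1/(-579 + 10*(-9 + 20)) = 1/(-579 + 10*11) = 1/(-579 + 110) = 1/(-469) = -1/469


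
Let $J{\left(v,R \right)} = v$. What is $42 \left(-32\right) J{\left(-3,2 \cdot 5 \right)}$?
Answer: $4032$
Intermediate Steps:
$42 \left(-32\right) J{\left(-3,2 \cdot 5 \right)} = 42 \left(-32\right) \left(-3\right) = \left(-1344\right) \left(-3\right) = 4032$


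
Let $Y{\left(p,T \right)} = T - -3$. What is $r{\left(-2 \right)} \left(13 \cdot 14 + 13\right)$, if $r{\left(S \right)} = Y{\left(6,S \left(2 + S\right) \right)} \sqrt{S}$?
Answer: $585 i \sqrt{2} \approx 827.31 i$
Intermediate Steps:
$Y{\left(p,T \right)} = 3 + T$ ($Y{\left(p,T \right)} = T + 3 = 3 + T$)
$r{\left(S \right)} = \sqrt{S} \left(3 + S \left(2 + S\right)\right)$ ($r{\left(S \right)} = \left(3 + S \left(2 + S\right)\right) \sqrt{S} = \sqrt{S} \left(3 + S \left(2 + S\right)\right)$)
$r{\left(-2 \right)} \left(13 \cdot 14 + 13\right) = \sqrt{-2} \left(3 - 2 \left(2 - 2\right)\right) \left(13 \cdot 14 + 13\right) = i \sqrt{2} \left(3 - 0\right) \left(182 + 13\right) = i \sqrt{2} \left(3 + 0\right) 195 = i \sqrt{2} \cdot 3 \cdot 195 = 3 i \sqrt{2} \cdot 195 = 585 i \sqrt{2}$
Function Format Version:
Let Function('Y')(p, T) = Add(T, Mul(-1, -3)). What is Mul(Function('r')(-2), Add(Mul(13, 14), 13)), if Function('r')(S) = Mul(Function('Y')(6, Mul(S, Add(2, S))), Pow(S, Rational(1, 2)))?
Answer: Mul(585, I, Pow(2, Rational(1, 2))) ≈ Mul(827.31, I)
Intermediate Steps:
Function('Y')(p, T) = Add(3, T) (Function('Y')(p, T) = Add(T, 3) = Add(3, T))
Function('r')(S) = Mul(Pow(S, Rational(1, 2)), Add(3, Mul(S, Add(2, S)))) (Function('r')(S) = Mul(Add(3, Mul(S, Add(2, S))), Pow(S, Rational(1, 2))) = Mul(Pow(S, Rational(1, 2)), Add(3, Mul(S, Add(2, S)))))
Mul(Function('r')(-2), Add(Mul(13, 14), 13)) = Mul(Mul(Pow(-2, Rational(1, 2)), Add(3, Mul(-2, Add(2, -2)))), Add(Mul(13, 14), 13)) = Mul(Mul(Mul(I, Pow(2, Rational(1, 2))), Add(3, Mul(-2, 0))), Add(182, 13)) = Mul(Mul(Mul(I, Pow(2, Rational(1, 2))), Add(3, 0)), 195) = Mul(Mul(Mul(I, Pow(2, Rational(1, 2))), 3), 195) = Mul(Mul(3, I, Pow(2, Rational(1, 2))), 195) = Mul(585, I, Pow(2, Rational(1, 2)))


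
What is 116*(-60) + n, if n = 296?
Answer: -6664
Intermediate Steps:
116*(-60) + n = 116*(-60) + 296 = -6960 + 296 = -6664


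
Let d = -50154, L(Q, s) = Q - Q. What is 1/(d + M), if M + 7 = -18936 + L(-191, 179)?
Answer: -1/69097 ≈ -1.4472e-5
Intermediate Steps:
L(Q, s) = 0
M = -18943 (M = -7 + (-18936 + 0) = -7 - 18936 = -18943)
1/(d + M) = 1/(-50154 - 18943) = 1/(-69097) = -1/69097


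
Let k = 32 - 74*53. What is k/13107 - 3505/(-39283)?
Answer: -106870835/514882281 ≈ -0.20756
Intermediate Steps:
k = -3890 (k = 32 - 3922 = -3890)
k/13107 - 3505/(-39283) = -3890/13107 - 3505/(-39283) = -3890*1/13107 - 3505*(-1/39283) = -3890/13107 + 3505/39283 = -106870835/514882281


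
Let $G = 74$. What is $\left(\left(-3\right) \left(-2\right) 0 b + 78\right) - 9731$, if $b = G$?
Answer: $-9653$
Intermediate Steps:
$b = 74$
$\left(\left(-3\right) \left(-2\right) 0 b + 78\right) - 9731 = \left(\left(-3\right) \left(-2\right) 0 \cdot 74 + 78\right) - 9731 = \left(6 \cdot 0 \cdot 74 + 78\right) - 9731 = \left(0 \cdot 74 + 78\right) - 9731 = \left(0 + 78\right) - 9731 = 78 - 9731 = -9653$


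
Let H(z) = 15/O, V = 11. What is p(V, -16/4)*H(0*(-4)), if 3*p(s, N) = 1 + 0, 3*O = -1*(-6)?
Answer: 5/2 ≈ 2.5000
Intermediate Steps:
O = 2 (O = (-1*(-6))/3 = (1/3)*6 = 2)
p(s, N) = 1/3 (p(s, N) = (1 + 0)/3 = (1/3)*1 = 1/3)
H(z) = 15/2
p(V, -16/4)*H(0*(-4)) = (1/3)*(15/2) = 5/2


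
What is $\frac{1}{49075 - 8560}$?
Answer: $\frac{1}{40515} \approx 2.4682 \cdot 10^{-5}$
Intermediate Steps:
$\frac{1}{49075 - 8560} = \frac{1}{40515}$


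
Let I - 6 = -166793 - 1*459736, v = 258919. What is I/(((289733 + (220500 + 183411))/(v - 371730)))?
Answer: 70678686153/693644 ≈ 1.0189e+5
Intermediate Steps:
I = -626523 (I = 6 + (-166793 - 1*459736) = 6 + (-166793 - 459736) = 6 - 626529 = -626523)
I/(((289733 + (220500 + 183411))/(v - 371730))) = -626523*(258919 - 371730)/(289733 + (220500 + 183411)) = -626523*(-112811/(289733 + 403911)) = -626523/(693644*(-1/112811)) = -626523/(-693644/112811) = -626523*(-112811/693644) = 70678686153/693644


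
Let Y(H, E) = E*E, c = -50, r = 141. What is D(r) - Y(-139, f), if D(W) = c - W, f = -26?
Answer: -867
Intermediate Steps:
Y(H, E) = E²
D(W) = -50 - W
D(r) - Y(-139, f) = (-50 - 1*141) - 1*(-26)² = (-50 - 141) - 1*676 = -191 - 676 = -867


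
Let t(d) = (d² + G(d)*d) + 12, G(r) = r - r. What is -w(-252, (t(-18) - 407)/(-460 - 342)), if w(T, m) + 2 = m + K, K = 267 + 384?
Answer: -520569/802 ≈ -649.09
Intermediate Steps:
G(r) = 0
K = 651
t(d) = 12 + d² (t(d) = (d² + 0*d) + 12 = (d² + 0) + 12 = d² + 12 = 12 + d²)
w(T, m) = 649 + m (w(T, m) = -2 + (m + 651) = -2 + (651 + m) = 649 + m)
-w(-252, (t(-18) - 407)/(-460 - 342)) = -(649 + ((12 + (-18)²) - 407)/(-460 - 342)) = -(649 + ((12 + 324) - 407)/(-802)) = -(649 + (336 - 407)*(-1/802)) = -(649 - 71*(-1/802)) = -(649 + 71/802) = -1*520569/802 = -520569/802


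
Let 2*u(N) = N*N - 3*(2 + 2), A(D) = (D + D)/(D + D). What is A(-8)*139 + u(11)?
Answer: 387/2 ≈ 193.50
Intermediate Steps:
A(D) = 1 (A(D) = (2*D)/((2*D)) = (2*D)*(1/(2*D)) = 1)
u(N) = -6 + N²/2 (u(N) = (N*N - 3*(2 + 2))/2 = (N² - 3*4)/2 = (N² - 12)/2 = (-12 + N²)/2 = -6 + N²/2)
A(-8)*139 + u(11) = 1*139 + (-6 + (½)*11²) = 139 + (-6 + (½)*121) = 139 + (-6 + 121/2) = 139 + 109/2 = 387/2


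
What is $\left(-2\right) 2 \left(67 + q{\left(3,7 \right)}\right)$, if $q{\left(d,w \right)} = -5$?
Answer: $-248$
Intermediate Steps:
$\left(-2\right) 2 \left(67 + q{\left(3,7 \right)}\right) = \left(-2\right) 2 \left(67 - 5\right) = \left(-4\right) 62 = -248$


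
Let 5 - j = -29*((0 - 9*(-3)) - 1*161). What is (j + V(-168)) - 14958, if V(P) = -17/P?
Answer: -3164935/168 ≈ -18839.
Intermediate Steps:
j = -3881 (j = 5 - (-29)*((0 - 9*(-3)) - 1*161) = 5 - (-29)*((0 + 27) - 161) = 5 - (-29)*(27 - 161) = 5 - (-29)*(-134) = 5 - 1*3886 = 5 - 3886 = -3881)
(j + V(-168)) - 14958 = (-3881 - 17/(-168)) - 14958 = (-3881 - 17*(-1/168)) - 14958 = (-3881 + 17/168) - 14958 = -651991/168 - 14958 = -3164935/168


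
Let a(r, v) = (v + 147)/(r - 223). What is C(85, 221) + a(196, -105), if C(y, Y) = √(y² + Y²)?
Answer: -14/9 + 17*√194 ≈ 235.23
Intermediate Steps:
a(r, v) = (147 + v)/(-223 + r)
C(y, Y) = √(Y² + y²)
C(85, 221) + a(196, -105) = √(221² + 85²) + (147 - 105)/(-223 + 196) = √(48841 + 7225) + 42/(-27) = √56066 - 1/27*42 = 17*√194 - 14/9 = -14/9 + 17*√194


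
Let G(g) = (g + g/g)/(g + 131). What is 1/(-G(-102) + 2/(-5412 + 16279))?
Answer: 315143/1097625 ≈ 0.28711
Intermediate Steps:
G(g) = (1 + g)/(131 + g) (G(g) = (g + 1)/(131 + g) = (1 + g)/(131 + g))
1/(-G(-102) + 2/(-5412 + 16279)) = 1/(-(1 - 102)/(131 - 102) + 2/(-5412 + 16279)) = 1/(-(-101)/29 + 2/10867) = 1/(-(-101)/29 + 2*(1/10867)) = 1/(-1*(-101/29) + 2/10867) = 1/(101/29 + 2/10867) = 1/(1097625/315143) = 315143/1097625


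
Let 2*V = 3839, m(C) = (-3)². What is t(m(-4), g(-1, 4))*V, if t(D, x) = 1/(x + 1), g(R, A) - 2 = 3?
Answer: 3839/12 ≈ 319.92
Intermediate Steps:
m(C) = 9
V = 3839/2 (V = (½)*3839 = 3839/2 ≈ 1919.5)
g(R, A) = 5 (g(R, A) = 2 + 3 = 5)
t(D, x) = 1/(1 + x)
t(m(-4), g(-1, 4))*V = (3839/2)/(1 + 5) = (3839/2)/6 = (⅙)*(3839/2) = 3839/12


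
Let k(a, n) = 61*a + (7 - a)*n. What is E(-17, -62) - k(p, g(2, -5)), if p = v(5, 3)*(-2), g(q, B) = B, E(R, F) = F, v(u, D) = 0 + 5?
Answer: 633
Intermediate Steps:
v(u, D) = 5
p = -10 (p = 5*(-2) = -10)
k(a, n) = 61*a + n*(7 - a)
E(-17, -62) - k(p, g(2, -5)) = -62 - (7*(-5) + 61*(-10) - 1*(-10)*(-5)) = -62 - (-35 - 610 - 50) = -62 - 1*(-695) = -62 + 695 = 633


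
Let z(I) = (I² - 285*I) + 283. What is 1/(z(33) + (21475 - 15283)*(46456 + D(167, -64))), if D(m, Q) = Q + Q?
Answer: 1/286854943 ≈ 3.4861e-9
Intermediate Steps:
D(m, Q) = 2*Q
z(I) = 283 + I² - 285*I
1/(z(33) + (21475 - 15283)*(46456 + D(167, -64))) = 1/((283 + 33² - 285*33) + (21475 - 15283)*(46456 + 2*(-64))) = 1/((283 + 1089 - 9405) + 6192*(46456 - 128)) = 1/(-8033 + 6192*46328) = 1/(-8033 + 286862976) = 1/286854943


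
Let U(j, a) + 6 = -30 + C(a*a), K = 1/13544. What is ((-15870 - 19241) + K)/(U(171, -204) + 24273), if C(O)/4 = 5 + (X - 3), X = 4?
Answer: -158514461/109530328 ≈ -1.4472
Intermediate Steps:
K = 1/13544 ≈ 7.3833e-5
C(O) = 24 (C(O) = 4*(5 + (4 - 3)) = 4*(5 + 1) = 4*6 = 24)
U(j, a) = -12 (U(j, a) = -6 + (-30 + 24) = -6 - 6 = -12)
((-15870 - 19241) + K)/(U(171, -204) + 24273) = ((-15870 - 19241) + 1/13544)/(-12 + 24273) = (-35111 + 1/13544)/24261 = -475543383/13544*1/24261 = -158514461/109530328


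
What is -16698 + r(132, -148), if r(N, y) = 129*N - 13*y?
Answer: 2254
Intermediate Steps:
r(N, y) = -13*y + 129*N
-16698 + r(132, -148) = -16698 + (-13*(-148) + 129*132) = -16698 + (1924 + 17028) = -16698 + 18952 = 2254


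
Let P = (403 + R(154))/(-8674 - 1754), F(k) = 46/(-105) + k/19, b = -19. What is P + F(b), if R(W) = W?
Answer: -181457/121660 ≈ -1.4915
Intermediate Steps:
F(k) = -46/105 + k/19 (F(k) = 46*(-1/105) + k*(1/19) = -46/105 + k/19)
P = -557/10428 (P = (403 + 154)/(-8674 - 1754) = 557/(-10428) = 557*(-1/10428) = -557/10428 ≈ -0.053414)
P + F(b) = -557/10428 + (-46/105 + (1/19)*(-19)) = -557/10428 + (-46/105 - 1) = -557/10428 - 151/105 = -181457/121660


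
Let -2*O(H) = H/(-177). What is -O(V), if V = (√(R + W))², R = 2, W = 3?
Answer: -5/354 ≈ -0.014124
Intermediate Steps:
V = 5 (V = (√(2 + 3))² = (√5)² = 5)
O(H) = H/354 (O(H) = -H/(2*(-177)) = -H*(-1)/(2*177) = -(-1)*H/354 = H/354)
-O(V) = -5/354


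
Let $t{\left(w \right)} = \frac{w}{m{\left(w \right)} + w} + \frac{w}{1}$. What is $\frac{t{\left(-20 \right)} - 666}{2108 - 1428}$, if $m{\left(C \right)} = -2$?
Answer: $- \frac{942}{935} \approx -1.0075$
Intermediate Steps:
$t{\left(w \right)} = w + \frac{w}{-2 + w}$ ($t{\left(w \right)} = \frac{w}{-2 + w} + \frac{w}{1} = \frac{w}{-2 + w} + w 1 = \frac{w}{-2 + w} + w = w + \frac{w}{-2 + w}$)
$\frac{t{\left(-20 \right)} - 666}{2108 - 1428} = \frac{- \frac{20 \left(-1 - 20\right)}{-2 - 20} - 666}{2108 - 1428} = \frac{\left(-20\right) \frac{1}{-22} \left(-21\right) + \left(-1002 + 336\right)}{680} = \left(\left(-20\right) \left(- \frac{1}{22}\right) \left(-21\right) - 666\right) \frac{1}{680} = \left(- \frac{210}{11} - 666\right) \frac{1}{680} = \left(- \frac{7536}{11}\right) \frac{1}{680} = - \frac{942}{935}$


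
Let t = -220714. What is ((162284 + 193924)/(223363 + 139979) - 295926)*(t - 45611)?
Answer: 116405664971550/1477 ≈ 7.8812e+10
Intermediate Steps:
((162284 + 193924)/(223363 + 139979) - 295926)*(t - 45611) = ((162284 + 193924)/(223363 + 139979) - 295926)*(-220714 - 45611) = (356208/363342 - 295926)*(-266325) = (356208*(1/363342) - 295926)*(-266325) = (1448/1477 - 295926)*(-266325) = -437081254/1477*(-266325) = 116405664971550/1477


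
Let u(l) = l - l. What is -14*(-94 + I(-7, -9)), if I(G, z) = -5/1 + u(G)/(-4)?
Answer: 1386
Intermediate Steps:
u(l) = 0
I(G, z) = -5 (I(G, z) = -5/1 + 0/(-4) = -5*1 + 0*(-¼) = -5 + 0 = -5)
-14*(-94 + I(-7, -9)) = -14*(-94 - 5) = -14*(-99) = 1386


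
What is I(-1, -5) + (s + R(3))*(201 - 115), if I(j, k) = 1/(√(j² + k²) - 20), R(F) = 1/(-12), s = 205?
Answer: 19772759/1122 - √26/374 ≈ 17623.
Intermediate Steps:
R(F) = -1/12
I(j, k) = 1/(-20 + √(j² + k²))
I(-1, -5) + (s + R(3))*(201 - 115) = 1/(-20 + √((-1)² + (-5)²)) + (205 - 1/12)*(201 - 115) = 1/(-20 + √(1 + 25)) + (2459/12)*86 = 1/(-20 + √26) + 105737/6 = 105737/6 + 1/(-20 + √26)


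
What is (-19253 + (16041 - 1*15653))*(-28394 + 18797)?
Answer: 181047405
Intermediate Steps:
(-19253 + (16041 - 1*15653))*(-28394 + 18797) = (-19253 + (16041 - 15653))*(-9597) = (-19253 + 388)*(-9597) = -18865*(-9597) = 181047405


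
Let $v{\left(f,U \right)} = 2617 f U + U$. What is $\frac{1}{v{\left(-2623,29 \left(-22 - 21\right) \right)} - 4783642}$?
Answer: $\frac{1}{8555110688} \approx 1.1689 \cdot 10^{-10}$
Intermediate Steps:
$v{\left(f,U \right)} = U + 2617 U f$ ($v{\left(f,U \right)} = 2617 U f + U = U + 2617 U f$)
$\frac{1}{v{\left(-2623,29 \left(-22 - 21\right) \right)} - 4783642} = \frac{1}{29 \left(-22 - 21\right) \left(1 + 2617 \left(-2623\right)\right) - 4783642} = \frac{1}{29 \left(-43\right) \left(1 - 6864391\right) - 4783642} = \frac{1}{\left(-1247\right) \left(-6864390\right) - 4783642} = \frac{1}{8559894330 - 4783642} = \frac{1}{8555110688}$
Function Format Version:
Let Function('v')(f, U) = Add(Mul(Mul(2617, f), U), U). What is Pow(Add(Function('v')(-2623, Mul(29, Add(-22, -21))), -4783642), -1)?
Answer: Rational(1, 8555110688) ≈ 1.1689e-10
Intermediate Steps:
Function('v')(f, U) = Add(U, Mul(2617, U, f)) (Function('v')(f, U) = Add(Mul(2617, U, f), U) = Add(U, Mul(2617, U, f)))
Pow(Add(Function('v')(-2623, Mul(29, Add(-22, -21))), -4783642), -1) = Pow(Add(Mul(Mul(29, Add(-22, -21)), Add(1, Mul(2617, -2623))), -4783642), -1) = Pow(Add(Mul(Mul(29, -43), Add(1, -6864391)), -4783642), -1) = Pow(Add(Mul(-1247, -6864390), -4783642), -1) = Pow(Add(8559894330, -4783642), -1) = Pow(8555110688, -1) = Rational(1, 8555110688)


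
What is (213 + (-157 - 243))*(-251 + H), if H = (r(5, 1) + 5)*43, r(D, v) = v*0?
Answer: 6732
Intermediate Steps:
r(D, v) = 0
H = 215 (H = (0 + 5)*43 = 5*43 = 215)
(213 + (-157 - 243))*(-251 + H) = (213 + (-157 - 243))*(-251 + 215) = (213 - 400)*(-36) = -187*(-36) = 6732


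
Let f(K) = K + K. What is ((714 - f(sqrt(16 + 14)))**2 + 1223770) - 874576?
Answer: 859110 - 2856*sqrt(30) ≈ 8.4347e+5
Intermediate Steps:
f(K) = 2*K
((714 - f(sqrt(16 + 14)))**2 + 1223770) - 874576 = ((714 - 2*sqrt(16 + 14))**2 + 1223770) - 874576 = ((714 - 2*sqrt(30))**2 + 1223770) - 874576 = (1223770 + (714 - 2*sqrt(30))**2) - 874576 = 349194 + (714 - 2*sqrt(30))**2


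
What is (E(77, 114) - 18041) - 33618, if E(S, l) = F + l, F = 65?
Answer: -51480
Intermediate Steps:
E(S, l) = 65 + l
(E(77, 114) - 18041) - 33618 = ((65 + 114) - 18041) - 33618 = (179 - 18041) - 33618 = -17862 - 33618 = -51480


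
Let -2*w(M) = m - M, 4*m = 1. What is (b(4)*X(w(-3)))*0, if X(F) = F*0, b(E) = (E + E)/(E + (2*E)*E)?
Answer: 0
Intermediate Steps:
m = ¼ (m = (¼)*1 = ¼ ≈ 0.25000)
w(M) = -⅛ + M/2 (w(M) = -(¼ - M)/2 = -⅛ + M/2)
b(E) = 2*E/(E + 2*E²) (b(E) = (2*E)/(E + 2*E²) = 2*E/(E + 2*E²))
X(F) = 0
(b(4)*X(w(-3)))*0 = ((2/(1 + 2*4))*0)*0 = ((2/(1 + 8))*0)*0 = ((2/9)*0)*0 = 0*0 = 0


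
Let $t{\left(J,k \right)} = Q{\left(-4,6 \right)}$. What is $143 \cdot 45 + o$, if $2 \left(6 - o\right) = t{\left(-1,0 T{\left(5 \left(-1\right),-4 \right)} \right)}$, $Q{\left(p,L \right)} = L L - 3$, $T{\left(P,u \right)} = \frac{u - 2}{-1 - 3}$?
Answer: $\frac{12849}{2} \approx 6424.5$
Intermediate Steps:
$T{\left(P,u \right)} = \frac{1}{2} - \frac{u}{4}$ ($T{\left(P,u \right)} = \frac{-2 + u}{-4} = \left(-2 + u\right) \left(- \frac{1}{4}\right) = \frac{1}{2} - \frac{u}{4}$)
$Q{\left(p,L \right)} = -3 + L^{2}$ ($Q{\left(p,L \right)} = L^{2} - 3 = -3 + L^{2}$)
$t{\left(J,k \right)} = 33$ ($t{\left(J,k \right)} = -3 + 6^{2} = -3 + 36 = 33$)
$o = - \frac{21}{2}$ ($o = 6 - \frac{33}{2} = - \frac{21}{2} \approx -10.5$)
$143 \cdot 45 + o = 143 \cdot 45 - \frac{21}{2} = 6435 - \frac{21}{2} = \frac{12849}{2}$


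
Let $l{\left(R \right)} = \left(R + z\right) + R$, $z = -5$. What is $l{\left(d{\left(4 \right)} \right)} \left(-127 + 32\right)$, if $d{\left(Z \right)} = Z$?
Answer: $-285$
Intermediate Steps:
$l{\left(R \right)} = -5 + 2 R$ ($l{\left(R \right)} = \left(R - 5\right) + R = \left(-5 + R\right) + R = -5 + 2 R$)
$l{\left(d{\left(4 \right)} \right)} \left(-127 + 32\right) = \left(-5 + 2 \cdot 4\right) \left(-127 + 32\right) = \left(-5 + 8\right) \left(-95\right) = 3 \left(-95\right) = -285$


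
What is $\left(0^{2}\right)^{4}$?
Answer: $0$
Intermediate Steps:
$\left(0^{2}\right)^{4} = 0^{4} = 0$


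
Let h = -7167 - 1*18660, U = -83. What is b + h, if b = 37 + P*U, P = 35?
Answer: -28695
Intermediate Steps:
b = -2868 (b = 37 + 35*(-83) = 37 - 2905 = -2868)
h = -25827 (h = -7167 - 18660 = -25827)
b + h = -2868 - 25827 = -28695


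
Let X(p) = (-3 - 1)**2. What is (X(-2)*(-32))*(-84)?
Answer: 43008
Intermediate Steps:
X(p) = 16 (X(p) = (-4)**2 = 16)
(X(-2)*(-32))*(-84) = (16*(-32))*(-84) = -512*(-84) = 43008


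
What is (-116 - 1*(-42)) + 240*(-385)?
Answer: -92474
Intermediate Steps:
(-116 - 1*(-42)) + 240*(-385) = (-116 + 42) - 92400 = -74 - 92400 = -92474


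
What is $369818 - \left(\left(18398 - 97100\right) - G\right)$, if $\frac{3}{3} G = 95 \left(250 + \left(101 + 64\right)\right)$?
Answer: $487945$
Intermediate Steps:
$G = 39425$ ($G = 95 \left(250 + \left(101 + 64\right)\right) = 95 \left(250 + 165\right) = 95 \cdot 415 = 39425$)
$369818 - \left(\left(18398 - 97100\right) - G\right) = 369818 - \left(\left(18398 - 97100\right) - 39425\right) = 369818 - \left(-78702 - 39425\right) = 369818 - -118127 = 369818 + 118127 = 487945$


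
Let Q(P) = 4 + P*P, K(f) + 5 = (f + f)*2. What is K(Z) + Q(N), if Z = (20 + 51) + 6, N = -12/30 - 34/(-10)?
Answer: 316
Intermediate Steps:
N = 3 (N = -12*1/30 - 34*(-⅒) = -⅖ + 17/5 = 3)
Z = 77 (Z = 71 + 6 = 77)
K(f) = -5 + 4*f (K(f) = -5 + (f + f)*2 = -5 + (2*f)*2 = -5 + 4*f)
Q(P) = 4 + P²
K(Z) + Q(N) = (-5 + 4*77) + (4 + 3²) = (-5 + 308) + (4 + 9) = 303 + 13 = 316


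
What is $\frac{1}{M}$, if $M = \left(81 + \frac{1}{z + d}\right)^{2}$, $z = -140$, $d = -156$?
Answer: $\frac{87616}{574800625} \approx 0.00015243$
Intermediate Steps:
$M = \frac{574800625}{87616}$ ($M = \left(81 + \frac{1}{-140 - 156}\right)^{2} = \left(81 + \frac{1}{-296}\right)^{2} = \left(81 - \frac{1}{296}\right)^{2} = \left(\frac{23975}{296}\right)^{2} = \frac{574800625}{87616} \approx 6560.5$)
$\frac{1}{M} = \frac{1}{\frac{574800625}{87616}} = \frac{87616}{574800625}$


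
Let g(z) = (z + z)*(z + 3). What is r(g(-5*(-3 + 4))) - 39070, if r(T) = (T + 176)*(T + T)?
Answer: -31230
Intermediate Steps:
g(z) = 2*z*(3 + z) (g(z) = (2*z)*(3 + z) = 2*z*(3 + z))
r(T) = 2*T*(176 + T) (r(T) = (176 + T)*(2*T) = 2*T*(176 + T))
r(g(-5*(-3 + 4))) - 39070 = 2*(2*(-5*(-3 + 4))*(3 - 5*(-3 + 4)))*(176 + 2*(-5*(-3 + 4))*(3 - 5*(-3 + 4))) - 39070 = 2*(2*(-5*1)*(3 - 5*1))*(176 + 2*(-5*1)*(3 - 5*1)) - 39070 = 2*(2*(-5)*(3 - 5))*(176 + 2*(-5)*(3 - 5)) - 39070 = 2*(2*(-5)*(-2))*(176 + 2*(-5)*(-2)) - 39070 = 2*20*(176 + 20) - 39070 = 2*20*196 - 39070 = 7840 - 39070 = -31230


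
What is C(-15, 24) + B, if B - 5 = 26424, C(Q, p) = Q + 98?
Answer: 26512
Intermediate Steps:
C(Q, p) = 98 + Q
B = 26429 (B = 5 + 26424 = 26429)
C(-15, 24) + B = (98 - 15) + 26429 = 83 + 26429 = 26512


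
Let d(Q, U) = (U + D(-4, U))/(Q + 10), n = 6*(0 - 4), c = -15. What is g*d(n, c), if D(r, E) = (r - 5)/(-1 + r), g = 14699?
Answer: 485067/35 ≈ 13859.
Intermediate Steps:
D(r, E) = (-5 + r)/(-1 + r)
n = -24 (n = 6*(-4) = -24)
d(Q, U) = (9/5 + U)/(10 + Q) (d(Q, U) = (U + (-5 - 4)/(-1 - 4))/(Q + 10) = (U - 9/(-5))/(10 + Q) = (U - 1/5*(-9))/(10 + Q) = (U + 9/5)/(10 + Q) = (9/5 + U)/(10 + Q))
g*d(n, c) = 14699*((9/5 - 15)/(10 - 24)) = 14699*(-66/5/(-14)) = 14699*(-1/14*(-66/5)) = 14699*(33/35) = 485067/35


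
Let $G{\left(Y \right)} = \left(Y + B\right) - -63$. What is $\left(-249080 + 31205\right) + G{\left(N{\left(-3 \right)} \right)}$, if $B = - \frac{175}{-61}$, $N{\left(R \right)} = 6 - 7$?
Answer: $- \frac{13286418}{61} \approx -2.1781 \cdot 10^{5}$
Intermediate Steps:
$N{\left(R \right)} = -1$
$B = \frac{175}{61}$ ($B = \left(-175\right) \left(- \frac{1}{61}\right) = \frac{175}{61} \approx 2.8689$)
$G{\left(Y \right)} = \frac{4018}{61} + Y$ ($G{\left(Y \right)} = \left(Y + \frac{175}{61}\right) - -63 = \left(\frac{175}{61} + Y\right) + 63 = \frac{4018}{61} + Y$)
$\left(-249080 + 31205\right) + G{\left(N{\left(-3 \right)} \right)} = \left(-249080 + 31205\right) + \left(\frac{4018}{61} - 1\right) = -217875 + \frac{3957}{61} = - \frac{13286418}{61}$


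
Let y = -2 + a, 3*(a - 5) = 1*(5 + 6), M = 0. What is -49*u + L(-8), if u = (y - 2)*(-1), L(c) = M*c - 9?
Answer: 659/3 ≈ 219.67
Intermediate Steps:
a = 26/3 (a = 5 + (1*(5 + 6))/3 = 5 + (1*11)/3 = 5 + (⅓)*11 = 5 + 11/3 = 26/3 ≈ 8.6667)
y = 20/3 (y = -2 + 26/3 = 20/3 ≈ 6.6667)
L(c) = -9 (L(c) = 0*c - 9 = 0 - 9 = -9)
u = -14/3 (u = (20/3 - 2)*(-1) = (14/3)*(-1) = -14/3 ≈ -4.6667)
-49*u + L(-8) = -49*(-14/3) - 9 = 686/3 - 9 = 659/3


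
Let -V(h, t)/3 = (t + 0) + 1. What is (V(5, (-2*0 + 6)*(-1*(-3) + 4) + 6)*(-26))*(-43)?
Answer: -164346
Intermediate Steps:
V(h, t) = -3 - 3*t (V(h, t) = -3*((t + 0) + 1) = -3*(t + 1) = -3*(1 + t) = -3 - 3*t)
(V(5, (-2*0 + 6)*(-1*(-3) + 4) + 6)*(-26))*(-43) = ((-3 - 3*((-2*0 + 6)*(-1*(-3) + 4) + 6))*(-26))*(-43) = ((-3 - 3*((0 + 6)*(3 + 4) + 6))*(-26))*(-43) = ((-3 - 3*(6*7 + 6))*(-26))*(-43) = ((-3 - 3*(42 + 6))*(-26))*(-43) = ((-3 - 3*48)*(-26))*(-43) = ((-3 - 144)*(-26))*(-43) = -147*(-26)*(-43) = 3822*(-43) = -164346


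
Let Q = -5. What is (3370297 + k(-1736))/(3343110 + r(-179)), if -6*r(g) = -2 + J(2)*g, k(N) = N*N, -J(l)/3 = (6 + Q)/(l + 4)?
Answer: 76607916/40117145 ≈ 1.9096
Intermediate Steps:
J(l) = -3/(4 + l) (J(l) = -3*(6 - 5)/(l + 4) = -3/(4 + l))
k(N) = N²
r(g) = ⅓ + g/12 (r(g) = -(-2 + (-3/(4 + 2))*g)/6 = -(-2 + (-3/6)*g)/6 = -(-2 + (-3*⅙)*g)/6 = -(-2 - g/2)/6 = ⅓ + g/12)
(3370297 + k(-1736))/(3343110 + r(-179)) = (3370297 + (-1736)²)/(3343110 + (⅓ + (1/12)*(-179))) = (3370297 + 3013696)/(3343110 + (⅓ - 179/12)) = 6383993/(3343110 - 175/12) = 6383993/(40117145/12) = 6383993*(12/40117145) = 76607916/40117145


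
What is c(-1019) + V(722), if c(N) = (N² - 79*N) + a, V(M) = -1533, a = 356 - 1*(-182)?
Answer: 1117867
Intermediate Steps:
a = 538 (a = 356 + 182 = 538)
c(N) = 538 + N² - 79*N (c(N) = (N² - 79*N) + 538 = 538 + N² - 79*N)
c(-1019) + V(722) = (538 + (-1019)² - 79*(-1019)) - 1533 = (538 + 1038361 + 80501) - 1533 = 1119400 - 1533 = 1117867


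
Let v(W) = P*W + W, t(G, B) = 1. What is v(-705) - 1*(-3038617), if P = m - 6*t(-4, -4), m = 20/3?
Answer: 3037442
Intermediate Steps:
m = 20/3 (m = 20*(1/3) = 20/3 ≈ 6.6667)
P = 2/3 (P = 20/3 - 6*1 = 20/3 - 6 = 2/3 ≈ 0.66667)
v(W) = 5*W/3 (v(W) = 2*W/3 + W = 5*W/3)
v(-705) - 1*(-3038617) = (5/3)*(-705) - 1*(-3038617) = -1175 + 3038617 = 3037442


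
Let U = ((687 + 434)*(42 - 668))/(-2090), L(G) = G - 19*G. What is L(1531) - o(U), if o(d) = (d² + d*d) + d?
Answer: -766438813/3025 ≈ -2.5337e+5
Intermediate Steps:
L(G) = -18*G
U = 18467/55 (U = (1121*(-626))*(-1/2090) = -701746*(-1/2090) = 18467/55 ≈ 335.76)
o(d) = d + 2*d² (o(d) = (d² + d²) + d = 2*d² + d = d + 2*d²)
L(1531) - o(U) = -18*1531 - 18467*(1 + 2*(18467/55))/55 = -27558 - 18467*(1 + 36934/55)/55 = -27558 - 18467*36989/(55*55) = -27558 - 1*683075863/3025 = -27558 - 683075863/3025 = -766438813/3025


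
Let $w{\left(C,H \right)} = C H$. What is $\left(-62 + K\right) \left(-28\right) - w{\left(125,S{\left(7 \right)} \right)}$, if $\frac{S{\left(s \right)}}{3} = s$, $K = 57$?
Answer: $-2485$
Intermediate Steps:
$S{\left(s \right)} = 3 s$
$\left(-62 + K\right) \left(-28\right) - w{\left(125,S{\left(7 \right)} \right)} = \left(-62 + 57\right) \left(-28\right) - 125 \cdot 3 \cdot 7 = \left(-5\right) \left(-28\right) - 125 \cdot 21 = 140 - 2625 = -2485$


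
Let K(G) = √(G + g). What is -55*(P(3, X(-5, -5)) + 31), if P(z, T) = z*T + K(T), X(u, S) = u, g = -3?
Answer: -880 - 110*I*√2 ≈ -880.0 - 155.56*I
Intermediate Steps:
K(G) = √(-3 + G) (K(G) = √(G - 3) = √(-3 + G))
P(z, T) = √(-3 + T) + T*z (P(z, T) = z*T + √(-3 + T) = T*z + √(-3 + T) = √(-3 + T) + T*z)
-55*(P(3, X(-5, -5)) + 31) = -55*((√(-3 - 5) - 5*3) + 31) = -55*((√(-8) - 15) + 31) = -55*((2*I*√2 - 15) + 31) = -55*((-15 + 2*I*√2) + 31) = -55*(16 + 2*I*√2) = -880 - 110*I*√2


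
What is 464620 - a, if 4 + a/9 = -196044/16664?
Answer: 1936197995/4166 ≈ 4.6476e+5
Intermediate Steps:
a = -591075/4166 (a = -36 + 9*(-196044/16664) = -36 + 9*(-196044*1/16664) = -36 + 9*(-49011/4166) = -36 - 441099/4166 = -591075/4166 ≈ -141.88)
464620 - a = 464620 - 1*(-591075/4166) = 464620 + 591075/4166 = 1936197995/4166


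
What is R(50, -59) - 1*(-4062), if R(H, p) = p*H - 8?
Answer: 1104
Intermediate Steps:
R(H, p) = -8 + H*p (R(H, p) = H*p - 8 = -8 + H*p)
R(50, -59) - 1*(-4062) = (-8 + 50*(-59)) - 1*(-4062) = (-8 - 2950) + 4062 = -2958 + 4062 = 1104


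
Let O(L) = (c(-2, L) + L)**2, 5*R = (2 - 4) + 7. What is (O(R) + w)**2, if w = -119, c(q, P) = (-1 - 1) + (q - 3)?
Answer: 6889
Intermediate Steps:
c(q, P) = -5 + q (c(q, P) = -2 + (-3 + q) = -5 + q)
R = 1 (R = ((2 - 4) + 7)/5 = (-2 + 7)/5 = (1/5)*5 = 1)
O(L) = (-7 + L)**2 (O(L) = ((-5 - 2) + L)**2 = (-7 + L)**2)
(O(R) + w)**2 = ((-7 + 1)**2 - 119)**2 = ((-6)**2 - 119)**2 = (36 - 119)**2 = (-83)**2 = 6889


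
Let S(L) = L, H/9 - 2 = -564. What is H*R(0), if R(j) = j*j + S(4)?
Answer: -20232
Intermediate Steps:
H = -5058 (H = 18 + 9*(-564) = 18 - 5076 = -5058)
R(j) = 4 + j**2 (R(j) = j*j + 4 = j**2 + 4 = 4 + j**2)
H*R(0) = -5058*(4 + 0**2) = -5058*(4 + 0) = -5058*4 = -20232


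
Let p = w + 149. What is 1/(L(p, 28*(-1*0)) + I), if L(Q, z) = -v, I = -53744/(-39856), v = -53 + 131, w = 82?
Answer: -2491/190939 ≈ -0.013046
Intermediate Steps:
v = 78
p = 231 (p = 82 + 149 = 231)
I = 3359/2491 (I = -53744*(-1/39856) = 3359/2491 ≈ 1.3485)
L(Q, z) = -78 (L(Q, z) = -1*78 = -78)
1/(L(p, 28*(-1*0)) + I) = 1/(-78 + 3359/2491) = 1/(-190939/2491) = -2491/190939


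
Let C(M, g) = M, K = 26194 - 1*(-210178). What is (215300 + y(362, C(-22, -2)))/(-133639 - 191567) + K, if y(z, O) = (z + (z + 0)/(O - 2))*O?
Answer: 65888044255/278748 ≈ 2.3637e+5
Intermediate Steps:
K = 236372 (K = 26194 + 210178 = 236372)
y(z, O) = O*(z + z/(-2 + O)) (y(z, O) = (z + z/(-2 + O))*O = O*(z + z/(-2 + O)))
(215300 + y(362, C(-22, -2)))/(-133639 - 191567) + K = (215300 - 22*362*(-1 - 22)/(-2 - 22))/(-133639 - 191567) + 236372 = (215300 - 22*362*(-23)/(-24))/(-325206) + 236372 = (215300 - 22*362*(-1/24)*(-23))*(-1/325206) + 236372 = (215300 - 45793/6)*(-1/325206) + 236372 = (1246007/6)*(-1/325206) + 236372 = -178001/278748 + 236372 = 65888044255/278748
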